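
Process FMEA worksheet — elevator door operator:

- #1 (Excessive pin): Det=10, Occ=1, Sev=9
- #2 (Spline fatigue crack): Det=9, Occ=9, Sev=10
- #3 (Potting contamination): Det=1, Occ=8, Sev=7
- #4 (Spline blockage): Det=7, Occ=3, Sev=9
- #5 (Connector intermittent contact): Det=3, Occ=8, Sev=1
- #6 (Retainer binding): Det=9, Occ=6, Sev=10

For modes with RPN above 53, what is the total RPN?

RPN = Severity × Occurrence × Detection:
  #1: 9 × 1 × 10 = 90
  #2: 10 × 9 × 9 = 810
  #3: 7 × 8 × 1 = 56
  #4: 9 × 3 × 7 = 189
  #5: 1 × 8 × 3 = 24
  #6: 10 × 6 × 9 = 540
RPN > 53: #1 (90), #2 (810), #3 (56), #4 (189), #6 (540).
Sum: 90 + 810 + 56 + 189 + 540 = 1685.

1685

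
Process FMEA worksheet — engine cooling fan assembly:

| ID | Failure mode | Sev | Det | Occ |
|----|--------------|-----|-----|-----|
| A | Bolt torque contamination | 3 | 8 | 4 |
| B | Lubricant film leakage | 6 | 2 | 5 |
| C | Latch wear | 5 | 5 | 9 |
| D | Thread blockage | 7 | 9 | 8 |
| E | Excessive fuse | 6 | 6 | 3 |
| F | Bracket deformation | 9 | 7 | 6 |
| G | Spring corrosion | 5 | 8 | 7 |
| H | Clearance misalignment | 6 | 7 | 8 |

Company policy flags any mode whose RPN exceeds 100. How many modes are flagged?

RPN = Severity × Occurrence × Detection:
  A: 3 × 4 × 8 = 96
  B: 6 × 5 × 2 = 60
  C: 5 × 9 × 5 = 225
  D: 7 × 8 × 9 = 504
  E: 6 × 3 × 6 = 108
  F: 9 × 6 × 7 = 378
  G: 5 × 7 × 8 = 280
  H: 6 × 8 × 7 = 336
Modes with RPN > 100: C (225), D (504), E (108), F (378), G (280), H (336) → 6.

6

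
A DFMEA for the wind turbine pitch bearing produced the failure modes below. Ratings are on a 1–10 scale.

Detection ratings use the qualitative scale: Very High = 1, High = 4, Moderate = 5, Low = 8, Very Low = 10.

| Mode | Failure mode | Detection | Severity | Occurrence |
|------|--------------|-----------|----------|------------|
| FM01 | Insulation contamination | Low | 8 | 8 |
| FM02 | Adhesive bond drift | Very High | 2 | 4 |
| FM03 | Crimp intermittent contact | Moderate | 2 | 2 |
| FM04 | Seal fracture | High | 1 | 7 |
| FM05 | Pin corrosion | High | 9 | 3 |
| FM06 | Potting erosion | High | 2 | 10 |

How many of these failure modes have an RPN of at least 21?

4

RPN = Severity × Occurrence × Detection:
  FM01: 8 × 8 × 8 = 512
  FM02: 2 × 4 × 1 = 8
  FM03: 2 × 2 × 5 = 20
  FM04: 1 × 7 × 4 = 28
  FM05: 9 × 3 × 4 = 108
  FM06: 2 × 10 × 4 = 80
Modes with RPN ≥ 21: FM01 (512), FM04 (28), FM05 (108), FM06 (80) → 4.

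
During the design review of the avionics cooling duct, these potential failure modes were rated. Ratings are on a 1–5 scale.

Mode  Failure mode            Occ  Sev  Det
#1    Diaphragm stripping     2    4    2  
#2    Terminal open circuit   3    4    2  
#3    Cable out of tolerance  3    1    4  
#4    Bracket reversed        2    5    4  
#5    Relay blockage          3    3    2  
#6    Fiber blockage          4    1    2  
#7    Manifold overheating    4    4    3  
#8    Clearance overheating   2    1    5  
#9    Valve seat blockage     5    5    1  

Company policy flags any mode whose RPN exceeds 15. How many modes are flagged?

RPN = Severity × Occurrence × Detection:
  #1: 4 × 2 × 2 = 16
  #2: 4 × 3 × 2 = 24
  #3: 1 × 3 × 4 = 12
  #4: 5 × 2 × 4 = 40
  #5: 3 × 3 × 2 = 18
  #6: 1 × 4 × 2 = 8
  #7: 4 × 4 × 3 = 48
  #8: 1 × 2 × 5 = 10
  #9: 5 × 5 × 1 = 25
Modes with RPN > 15: #1 (16), #2 (24), #4 (40), #5 (18), #7 (48), #9 (25) → 6.

6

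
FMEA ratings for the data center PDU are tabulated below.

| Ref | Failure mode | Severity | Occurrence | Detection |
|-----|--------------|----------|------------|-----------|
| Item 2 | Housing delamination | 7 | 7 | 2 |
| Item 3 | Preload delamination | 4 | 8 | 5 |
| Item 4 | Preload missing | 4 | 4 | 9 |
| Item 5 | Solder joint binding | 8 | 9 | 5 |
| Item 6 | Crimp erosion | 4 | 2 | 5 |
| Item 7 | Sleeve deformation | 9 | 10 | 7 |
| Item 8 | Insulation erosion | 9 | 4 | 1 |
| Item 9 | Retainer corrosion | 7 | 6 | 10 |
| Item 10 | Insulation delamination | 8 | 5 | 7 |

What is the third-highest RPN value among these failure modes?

360

RPN = Severity × Occurrence × Detection:
  Item 2: 7 × 7 × 2 = 98
  Item 3: 4 × 8 × 5 = 160
  Item 4: 4 × 4 × 9 = 144
  Item 5: 8 × 9 × 5 = 360
  Item 6: 4 × 2 × 5 = 40
  Item 7: 9 × 10 × 7 = 630
  Item 8: 9 × 4 × 1 = 36
  Item 9: 7 × 6 × 10 = 420
  Item 10: 8 × 5 × 7 = 280
Sorted descending: 630, 420, 360, 280, 160, 144, 98, 40, 36.
The third-highest RPN is 360 (Item 5).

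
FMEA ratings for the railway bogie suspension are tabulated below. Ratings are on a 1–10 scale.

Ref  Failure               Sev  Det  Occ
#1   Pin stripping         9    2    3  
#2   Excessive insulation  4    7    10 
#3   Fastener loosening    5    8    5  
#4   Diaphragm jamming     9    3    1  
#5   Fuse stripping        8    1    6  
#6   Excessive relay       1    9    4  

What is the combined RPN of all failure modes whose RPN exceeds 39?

582

RPN = Severity × Occurrence × Detection:
  #1: 9 × 3 × 2 = 54
  #2: 4 × 10 × 7 = 280
  #3: 5 × 5 × 8 = 200
  #4: 9 × 1 × 3 = 27
  #5: 8 × 6 × 1 = 48
  #6: 1 × 4 × 9 = 36
RPN > 39: #1 (54), #2 (280), #3 (200), #5 (48).
Sum: 54 + 280 + 200 + 48 = 582.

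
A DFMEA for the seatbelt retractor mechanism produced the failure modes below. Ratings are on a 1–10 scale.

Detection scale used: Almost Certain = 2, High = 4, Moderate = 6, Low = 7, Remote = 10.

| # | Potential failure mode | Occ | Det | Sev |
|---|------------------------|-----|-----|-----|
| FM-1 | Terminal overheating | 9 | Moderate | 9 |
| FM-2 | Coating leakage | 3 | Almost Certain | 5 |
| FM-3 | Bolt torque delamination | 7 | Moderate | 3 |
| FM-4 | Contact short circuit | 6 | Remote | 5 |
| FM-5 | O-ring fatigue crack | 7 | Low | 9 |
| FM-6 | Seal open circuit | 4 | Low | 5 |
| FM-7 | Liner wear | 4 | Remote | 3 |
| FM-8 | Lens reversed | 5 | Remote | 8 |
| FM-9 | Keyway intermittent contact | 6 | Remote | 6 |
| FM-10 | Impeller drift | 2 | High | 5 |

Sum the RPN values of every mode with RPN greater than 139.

2127

RPN = Severity × Occurrence × Detection:
  FM-1: 9 × 9 × 6 = 486
  FM-2: 5 × 3 × 2 = 30
  FM-3: 3 × 7 × 6 = 126
  FM-4: 5 × 6 × 10 = 300
  FM-5: 9 × 7 × 7 = 441
  FM-6: 5 × 4 × 7 = 140
  FM-7: 3 × 4 × 10 = 120
  FM-8: 8 × 5 × 10 = 400
  FM-9: 6 × 6 × 10 = 360
  FM-10: 5 × 2 × 4 = 40
RPN > 139: FM-1 (486), FM-4 (300), FM-5 (441), FM-6 (140), FM-8 (400), FM-9 (360).
Sum: 486 + 300 + 441 + 140 + 400 + 360 = 2127.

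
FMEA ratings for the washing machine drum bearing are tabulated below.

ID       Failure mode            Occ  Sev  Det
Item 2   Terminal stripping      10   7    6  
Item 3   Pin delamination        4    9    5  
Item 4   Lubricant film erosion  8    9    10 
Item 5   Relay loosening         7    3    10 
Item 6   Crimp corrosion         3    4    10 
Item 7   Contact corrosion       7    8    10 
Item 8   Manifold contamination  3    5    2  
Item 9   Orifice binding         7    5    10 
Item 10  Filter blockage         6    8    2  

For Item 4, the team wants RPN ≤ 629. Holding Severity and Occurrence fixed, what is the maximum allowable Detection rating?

Item 4: S=9, O=8, D=10 → current RPN = 720.
Fixed product = 72. Need 72 × D ≤ 629, so D ≤ 629/72 = 8.74.
Maximum integer Detection rating = 8 (gives RPN 576; D=9 would give 648 > 629).

8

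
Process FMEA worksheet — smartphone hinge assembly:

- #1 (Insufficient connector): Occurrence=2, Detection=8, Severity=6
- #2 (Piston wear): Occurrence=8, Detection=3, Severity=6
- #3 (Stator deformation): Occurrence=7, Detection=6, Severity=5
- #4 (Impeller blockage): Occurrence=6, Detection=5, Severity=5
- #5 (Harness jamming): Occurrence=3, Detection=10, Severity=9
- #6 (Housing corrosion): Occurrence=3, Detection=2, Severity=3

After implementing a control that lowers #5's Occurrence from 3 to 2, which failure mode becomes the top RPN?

#3

RPN = Severity × Occurrence × Detection:
  #1: 6 × 2 × 8 = 96
  #2: 6 × 8 × 3 = 144
  #3: 5 × 7 × 6 = 210
  #4: 5 × 6 × 5 = 150
  #5: 9 × 3 × 10 = 270
  #6: 3 × 3 × 2 = 18
After action: #5 → 9 × 2 × 10 = 180.
Revised RPNs: #3=210, #5=180, #4=150, #2=144, #1=96, #6=18.
Highest is now #3 (210).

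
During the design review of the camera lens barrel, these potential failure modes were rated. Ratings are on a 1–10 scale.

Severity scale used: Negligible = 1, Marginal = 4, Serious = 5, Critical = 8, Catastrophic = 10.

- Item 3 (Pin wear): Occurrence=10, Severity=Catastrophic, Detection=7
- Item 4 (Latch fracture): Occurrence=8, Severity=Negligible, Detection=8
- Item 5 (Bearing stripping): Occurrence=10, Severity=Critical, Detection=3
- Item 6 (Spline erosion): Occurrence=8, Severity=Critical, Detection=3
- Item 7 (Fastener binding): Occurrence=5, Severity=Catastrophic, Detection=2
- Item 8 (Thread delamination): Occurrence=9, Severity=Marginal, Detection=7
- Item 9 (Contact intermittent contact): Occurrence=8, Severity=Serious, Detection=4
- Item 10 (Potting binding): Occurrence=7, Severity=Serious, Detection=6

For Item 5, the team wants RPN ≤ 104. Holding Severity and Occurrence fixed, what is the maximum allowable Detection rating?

1

Item 5: S=8, O=10, D=3 → current RPN = 240.
Fixed product = 80. Need 80 × D ≤ 104, so D ≤ 104/80 = 1.30.
Maximum integer Detection rating = 1 (gives RPN 80; D=2 would give 160 > 104).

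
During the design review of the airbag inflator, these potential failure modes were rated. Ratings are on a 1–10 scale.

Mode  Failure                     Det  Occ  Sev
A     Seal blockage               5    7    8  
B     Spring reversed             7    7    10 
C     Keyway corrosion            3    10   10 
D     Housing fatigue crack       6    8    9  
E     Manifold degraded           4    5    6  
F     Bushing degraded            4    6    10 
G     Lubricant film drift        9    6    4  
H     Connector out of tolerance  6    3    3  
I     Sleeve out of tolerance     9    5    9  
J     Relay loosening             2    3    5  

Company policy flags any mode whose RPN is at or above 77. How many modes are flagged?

8

RPN = Severity × Occurrence × Detection:
  A: 8 × 7 × 5 = 280
  B: 10 × 7 × 7 = 490
  C: 10 × 10 × 3 = 300
  D: 9 × 8 × 6 = 432
  E: 6 × 5 × 4 = 120
  F: 10 × 6 × 4 = 240
  G: 4 × 6 × 9 = 216
  H: 3 × 3 × 6 = 54
  I: 9 × 5 × 9 = 405
  J: 5 × 3 × 2 = 30
Modes with RPN ≥ 77: A (280), B (490), C (300), D (432), E (120), F (240), G (216), I (405) → 8.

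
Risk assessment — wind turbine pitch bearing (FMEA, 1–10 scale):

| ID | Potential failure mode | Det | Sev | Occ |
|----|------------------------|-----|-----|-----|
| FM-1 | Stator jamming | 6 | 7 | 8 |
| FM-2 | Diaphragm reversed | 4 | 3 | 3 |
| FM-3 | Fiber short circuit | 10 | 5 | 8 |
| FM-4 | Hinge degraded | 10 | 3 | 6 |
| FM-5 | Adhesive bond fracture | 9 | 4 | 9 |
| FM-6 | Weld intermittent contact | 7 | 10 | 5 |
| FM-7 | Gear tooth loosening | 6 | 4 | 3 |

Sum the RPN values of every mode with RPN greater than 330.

RPN = Severity × Occurrence × Detection:
  FM-1: 7 × 8 × 6 = 336
  FM-2: 3 × 3 × 4 = 36
  FM-3: 5 × 8 × 10 = 400
  FM-4: 3 × 6 × 10 = 180
  FM-5: 4 × 9 × 9 = 324
  FM-6: 10 × 5 × 7 = 350
  FM-7: 4 × 3 × 6 = 72
RPN > 330: FM-1 (336), FM-3 (400), FM-6 (350).
Sum: 336 + 400 + 350 = 1086.

1086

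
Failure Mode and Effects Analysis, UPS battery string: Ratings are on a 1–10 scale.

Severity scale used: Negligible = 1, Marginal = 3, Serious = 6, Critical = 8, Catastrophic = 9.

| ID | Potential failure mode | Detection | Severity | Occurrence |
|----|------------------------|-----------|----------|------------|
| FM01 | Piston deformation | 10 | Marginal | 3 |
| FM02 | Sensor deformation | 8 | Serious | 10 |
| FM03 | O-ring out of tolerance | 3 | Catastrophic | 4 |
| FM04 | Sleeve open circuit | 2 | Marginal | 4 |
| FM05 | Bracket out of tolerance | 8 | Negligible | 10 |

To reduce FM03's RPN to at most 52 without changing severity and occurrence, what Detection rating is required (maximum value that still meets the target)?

FM03: S=9, O=4, D=3 → current RPN = 108.
Fixed product = 36. Need 36 × D ≤ 52, so D ≤ 52/36 = 1.44.
Maximum integer Detection rating = 1 (gives RPN 36; D=2 would give 72 > 52).

1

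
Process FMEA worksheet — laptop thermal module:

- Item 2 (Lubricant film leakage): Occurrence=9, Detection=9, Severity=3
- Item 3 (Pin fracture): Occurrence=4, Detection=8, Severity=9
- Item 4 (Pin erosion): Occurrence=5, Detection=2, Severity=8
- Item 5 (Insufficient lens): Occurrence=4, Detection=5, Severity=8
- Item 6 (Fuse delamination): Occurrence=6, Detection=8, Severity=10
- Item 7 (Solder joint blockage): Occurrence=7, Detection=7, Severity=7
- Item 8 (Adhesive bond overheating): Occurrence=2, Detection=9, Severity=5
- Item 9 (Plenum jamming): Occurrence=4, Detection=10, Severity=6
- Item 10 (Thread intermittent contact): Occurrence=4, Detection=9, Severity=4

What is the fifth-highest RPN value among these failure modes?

240

RPN = Severity × Occurrence × Detection:
  Item 2: 3 × 9 × 9 = 243
  Item 3: 9 × 4 × 8 = 288
  Item 4: 8 × 5 × 2 = 80
  Item 5: 8 × 4 × 5 = 160
  Item 6: 10 × 6 × 8 = 480
  Item 7: 7 × 7 × 7 = 343
  Item 8: 5 × 2 × 9 = 90
  Item 9: 6 × 4 × 10 = 240
  Item 10: 4 × 4 × 9 = 144
Sorted descending: 480, 343, 288, 243, 240, 160, 144, 90, 80.
The fifth-highest RPN is 240 (Item 9).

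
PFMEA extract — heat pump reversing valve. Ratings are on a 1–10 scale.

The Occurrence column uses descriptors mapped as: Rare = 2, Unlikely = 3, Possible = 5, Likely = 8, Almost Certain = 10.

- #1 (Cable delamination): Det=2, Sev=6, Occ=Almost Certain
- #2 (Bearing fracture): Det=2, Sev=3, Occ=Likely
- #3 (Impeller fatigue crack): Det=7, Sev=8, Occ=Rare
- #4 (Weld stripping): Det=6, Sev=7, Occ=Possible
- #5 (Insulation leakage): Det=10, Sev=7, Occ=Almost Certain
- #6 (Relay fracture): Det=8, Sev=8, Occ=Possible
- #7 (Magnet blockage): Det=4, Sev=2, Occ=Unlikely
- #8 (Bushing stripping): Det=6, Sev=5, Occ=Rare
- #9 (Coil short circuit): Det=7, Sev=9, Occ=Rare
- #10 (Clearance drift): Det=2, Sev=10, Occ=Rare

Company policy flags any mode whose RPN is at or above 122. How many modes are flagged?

4

RPN = Severity × Occurrence × Detection:
  #1: 6 × 10 × 2 = 120
  #2: 3 × 8 × 2 = 48
  #3: 8 × 2 × 7 = 112
  #4: 7 × 5 × 6 = 210
  #5: 7 × 10 × 10 = 700
  #6: 8 × 5 × 8 = 320
  #7: 2 × 3 × 4 = 24
  #8: 5 × 2 × 6 = 60
  #9: 9 × 2 × 7 = 126
  #10: 10 × 2 × 2 = 40
Modes with RPN ≥ 122: #4 (210), #5 (700), #6 (320), #9 (126) → 4.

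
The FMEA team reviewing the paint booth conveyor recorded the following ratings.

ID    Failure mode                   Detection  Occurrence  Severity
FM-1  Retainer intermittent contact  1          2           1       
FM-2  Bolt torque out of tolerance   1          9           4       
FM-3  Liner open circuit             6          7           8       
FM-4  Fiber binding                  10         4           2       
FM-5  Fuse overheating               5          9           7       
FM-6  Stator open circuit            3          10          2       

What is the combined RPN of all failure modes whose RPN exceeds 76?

731

RPN = Severity × Occurrence × Detection:
  FM-1: 1 × 2 × 1 = 2
  FM-2: 4 × 9 × 1 = 36
  FM-3: 8 × 7 × 6 = 336
  FM-4: 2 × 4 × 10 = 80
  FM-5: 7 × 9 × 5 = 315
  FM-6: 2 × 10 × 3 = 60
RPN > 76: FM-3 (336), FM-4 (80), FM-5 (315).
Sum: 336 + 80 + 315 = 731.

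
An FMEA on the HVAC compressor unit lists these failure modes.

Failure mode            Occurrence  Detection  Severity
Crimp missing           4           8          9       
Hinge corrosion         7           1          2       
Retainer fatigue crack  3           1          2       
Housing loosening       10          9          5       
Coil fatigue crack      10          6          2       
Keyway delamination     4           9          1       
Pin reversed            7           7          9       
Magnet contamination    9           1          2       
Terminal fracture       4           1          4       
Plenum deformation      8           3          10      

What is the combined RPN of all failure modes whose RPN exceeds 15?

1609

RPN = Severity × Occurrence × Detection:
  Crimp missing: 9 × 4 × 8 = 288
  Hinge corrosion: 2 × 7 × 1 = 14
  Retainer fatigue crack: 2 × 3 × 1 = 6
  Housing loosening: 5 × 10 × 9 = 450
  Coil fatigue crack: 2 × 10 × 6 = 120
  Keyway delamination: 1 × 4 × 9 = 36
  Pin reversed: 9 × 7 × 7 = 441
  Magnet contamination: 2 × 9 × 1 = 18
  Terminal fracture: 4 × 4 × 1 = 16
  Plenum deformation: 10 × 8 × 3 = 240
RPN > 15: Crimp missing (288), Housing loosening (450), Coil fatigue crack (120), Keyway delamination (36), Pin reversed (441), Magnet contamination (18), Terminal fracture (16), Plenum deformation (240).
Sum: 288 + 450 + 120 + 36 + 441 + 18 + 16 + 240 = 1609.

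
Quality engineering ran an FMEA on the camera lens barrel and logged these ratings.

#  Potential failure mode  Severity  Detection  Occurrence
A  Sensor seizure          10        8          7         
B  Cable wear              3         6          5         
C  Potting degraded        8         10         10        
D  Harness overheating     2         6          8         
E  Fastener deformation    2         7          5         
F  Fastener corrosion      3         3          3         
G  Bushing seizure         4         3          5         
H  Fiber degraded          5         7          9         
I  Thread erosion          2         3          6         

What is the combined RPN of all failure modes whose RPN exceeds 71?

1861

RPN = Severity × Occurrence × Detection:
  A: 10 × 7 × 8 = 560
  B: 3 × 5 × 6 = 90
  C: 8 × 10 × 10 = 800
  D: 2 × 8 × 6 = 96
  E: 2 × 5 × 7 = 70
  F: 3 × 3 × 3 = 27
  G: 4 × 5 × 3 = 60
  H: 5 × 9 × 7 = 315
  I: 2 × 6 × 3 = 36
RPN > 71: A (560), B (90), C (800), D (96), H (315).
Sum: 560 + 90 + 800 + 96 + 315 = 1861.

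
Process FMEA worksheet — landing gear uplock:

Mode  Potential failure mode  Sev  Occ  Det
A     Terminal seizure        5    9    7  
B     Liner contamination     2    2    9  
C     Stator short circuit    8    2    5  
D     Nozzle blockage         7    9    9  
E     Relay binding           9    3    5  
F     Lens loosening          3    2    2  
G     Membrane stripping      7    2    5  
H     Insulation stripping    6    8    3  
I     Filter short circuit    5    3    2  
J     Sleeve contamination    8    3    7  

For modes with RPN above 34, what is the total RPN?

RPN = Severity × Occurrence × Detection:
  A: 5 × 9 × 7 = 315
  B: 2 × 2 × 9 = 36
  C: 8 × 2 × 5 = 80
  D: 7 × 9 × 9 = 567
  E: 9 × 3 × 5 = 135
  F: 3 × 2 × 2 = 12
  G: 7 × 2 × 5 = 70
  H: 6 × 8 × 3 = 144
  I: 5 × 3 × 2 = 30
  J: 8 × 3 × 7 = 168
RPN > 34: A (315), B (36), C (80), D (567), E (135), G (70), H (144), J (168).
Sum: 315 + 36 + 80 + 567 + 135 + 70 + 144 + 168 = 1515.

1515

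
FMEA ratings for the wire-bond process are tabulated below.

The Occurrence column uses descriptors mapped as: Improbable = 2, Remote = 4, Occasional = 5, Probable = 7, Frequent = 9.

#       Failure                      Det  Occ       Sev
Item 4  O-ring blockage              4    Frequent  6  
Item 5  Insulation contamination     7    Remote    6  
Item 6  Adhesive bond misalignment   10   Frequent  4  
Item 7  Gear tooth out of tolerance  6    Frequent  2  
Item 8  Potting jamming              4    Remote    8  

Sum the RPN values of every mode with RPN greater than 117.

872

RPN = Severity × Occurrence × Detection:
  Item 4: 6 × 9 × 4 = 216
  Item 5: 6 × 4 × 7 = 168
  Item 6: 4 × 9 × 10 = 360
  Item 7: 2 × 9 × 6 = 108
  Item 8: 8 × 4 × 4 = 128
RPN > 117: Item 4 (216), Item 5 (168), Item 6 (360), Item 8 (128).
Sum: 216 + 168 + 360 + 128 = 872.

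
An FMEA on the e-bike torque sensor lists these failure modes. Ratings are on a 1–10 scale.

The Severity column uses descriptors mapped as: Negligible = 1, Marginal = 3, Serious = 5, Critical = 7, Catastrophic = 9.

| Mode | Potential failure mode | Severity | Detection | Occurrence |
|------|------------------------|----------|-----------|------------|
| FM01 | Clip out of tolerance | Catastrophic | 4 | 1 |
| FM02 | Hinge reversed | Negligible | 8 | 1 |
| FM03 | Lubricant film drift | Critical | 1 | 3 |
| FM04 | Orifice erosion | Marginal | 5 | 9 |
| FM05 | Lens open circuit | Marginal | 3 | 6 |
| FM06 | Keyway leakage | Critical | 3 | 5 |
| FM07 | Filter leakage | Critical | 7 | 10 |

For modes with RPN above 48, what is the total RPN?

RPN = Severity × Occurrence × Detection:
  FM01: 9 × 1 × 4 = 36
  FM02: 1 × 1 × 8 = 8
  FM03: 7 × 3 × 1 = 21
  FM04: 3 × 9 × 5 = 135
  FM05: 3 × 6 × 3 = 54
  FM06: 7 × 5 × 3 = 105
  FM07: 7 × 10 × 7 = 490
RPN > 48: FM04 (135), FM05 (54), FM06 (105), FM07 (490).
Sum: 135 + 54 + 105 + 490 = 784.

784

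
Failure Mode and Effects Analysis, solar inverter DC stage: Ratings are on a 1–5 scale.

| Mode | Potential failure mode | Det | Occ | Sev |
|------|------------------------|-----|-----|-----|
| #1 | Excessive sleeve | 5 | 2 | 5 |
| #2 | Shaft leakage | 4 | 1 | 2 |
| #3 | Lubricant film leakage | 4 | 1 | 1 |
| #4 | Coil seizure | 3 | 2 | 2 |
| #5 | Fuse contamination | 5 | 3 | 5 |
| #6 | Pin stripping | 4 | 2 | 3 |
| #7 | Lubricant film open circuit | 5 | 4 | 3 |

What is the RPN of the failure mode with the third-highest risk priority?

50

RPN = Severity × Occurrence × Detection:
  #1: 5 × 2 × 5 = 50
  #2: 2 × 1 × 4 = 8
  #3: 1 × 1 × 4 = 4
  #4: 2 × 2 × 3 = 12
  #5: 5 × 3 × 5 = 75
  #6: 3 × 2 × 4 = 24
  #7: 3 × 4 × 5 = 60
Sorted descending: 75, 60, 50, 24, 12, 8, 4.
The third-highest RPN is 50 (#1).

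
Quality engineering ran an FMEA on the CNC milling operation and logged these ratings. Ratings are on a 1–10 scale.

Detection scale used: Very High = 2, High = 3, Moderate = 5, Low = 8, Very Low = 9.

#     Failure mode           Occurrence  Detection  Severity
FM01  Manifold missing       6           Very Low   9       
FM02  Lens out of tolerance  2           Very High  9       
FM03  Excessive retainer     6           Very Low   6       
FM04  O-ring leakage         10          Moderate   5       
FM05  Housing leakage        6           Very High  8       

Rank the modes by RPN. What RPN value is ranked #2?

324

RPN = Severity × Occurrence × Detection:
  FM01: 9 × 6 × 9 = 486
  FM02: 9 × 2 × 2 = 36
  FM03: 6 × 6 × 9 = 324
  FM04: 5 × 10 × 5 = 250
  FM05: 8 × 6 × 2 = 96
Sorted descending: 486, 324, 250, 96, 36.
The second-highest RPN is 324 (FM03).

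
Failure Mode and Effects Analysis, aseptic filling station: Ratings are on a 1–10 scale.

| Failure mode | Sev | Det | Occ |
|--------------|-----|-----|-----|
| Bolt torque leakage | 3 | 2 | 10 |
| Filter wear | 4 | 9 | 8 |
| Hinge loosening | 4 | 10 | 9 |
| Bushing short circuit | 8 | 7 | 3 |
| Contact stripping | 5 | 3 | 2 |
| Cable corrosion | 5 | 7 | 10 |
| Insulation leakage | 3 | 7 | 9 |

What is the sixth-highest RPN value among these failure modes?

RPN = Severity × Occurrence × Detection:
  Bolt torque leakage: 3 × 10 × 2 = 60
  Filter wear: 4 × 8 × 9 = 288
  Hinge loosening: 4 × 9 × 10 = 360
  Bushing short circuit: 8 × 3 × 7 = 168
  Contact stripping: 5 × 2 × 3 = 30
  Cable corrosion: 5 × 10 × 7 = 350
  Insulation leakage: 3 × 9 × 7 = 189
Sorted descending: 360, 350, 288, 189, 168, 60, 30.
The sixth-highest RPN is 60 (Bolt torque leakage).

60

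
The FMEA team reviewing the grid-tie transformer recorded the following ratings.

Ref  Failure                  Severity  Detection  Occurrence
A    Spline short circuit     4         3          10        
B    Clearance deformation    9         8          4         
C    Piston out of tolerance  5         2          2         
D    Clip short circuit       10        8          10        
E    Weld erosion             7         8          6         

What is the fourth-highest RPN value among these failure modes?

RPN = Severity × Occurrence × Detection:
  A: 4 × 10 × 3 = 120
  B: 9 × 4 × 8 = 288
  C: 5 × 2 × 2 = 20
  D: 10 × 10 × 8 = 800
  E: 7 × 6 × 8 = 336
Sorted descending: 800, 336, 288, 120, 20.
The fourth-highest RPN is 120 (A).

120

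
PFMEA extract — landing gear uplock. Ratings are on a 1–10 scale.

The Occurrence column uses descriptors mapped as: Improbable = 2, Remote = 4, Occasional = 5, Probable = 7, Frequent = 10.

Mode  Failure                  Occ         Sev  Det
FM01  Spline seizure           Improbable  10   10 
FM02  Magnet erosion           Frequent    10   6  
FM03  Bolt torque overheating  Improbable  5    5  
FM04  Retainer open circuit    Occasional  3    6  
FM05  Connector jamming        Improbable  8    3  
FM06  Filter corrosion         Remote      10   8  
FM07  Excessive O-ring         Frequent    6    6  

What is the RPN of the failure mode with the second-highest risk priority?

RPN = Severity × Occurrence × Detection:
  FM01: 10 × 2 × 10 = 200
  FM02: 10 × 10 × 6 = 600
  FM03: 5 × 2 × 5 = 50
  FM04: 3 × 5 × 6 = 90
  FM05: 8 × 2 × 3 = 48
  FM06: 10 × 4 × 8 = 320
  FM07: 6 × 10 × 6 = 360
Sorted descending: 600, 360, 320, 200, 90, 50, 48.
The second-highest RPN is 360 (FM07).

360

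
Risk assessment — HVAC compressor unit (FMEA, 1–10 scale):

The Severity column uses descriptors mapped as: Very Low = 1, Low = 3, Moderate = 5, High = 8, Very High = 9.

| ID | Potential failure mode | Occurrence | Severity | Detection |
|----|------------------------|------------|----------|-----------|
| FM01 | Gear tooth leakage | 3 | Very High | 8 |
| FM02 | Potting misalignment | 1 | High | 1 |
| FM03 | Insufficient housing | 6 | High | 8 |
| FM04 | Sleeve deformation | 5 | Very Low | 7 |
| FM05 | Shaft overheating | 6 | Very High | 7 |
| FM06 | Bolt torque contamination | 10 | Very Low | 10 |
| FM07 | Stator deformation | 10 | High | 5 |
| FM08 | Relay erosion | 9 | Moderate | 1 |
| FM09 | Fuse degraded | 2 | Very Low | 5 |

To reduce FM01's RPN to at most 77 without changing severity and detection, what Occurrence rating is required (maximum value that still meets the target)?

FM01: S=9, O=3, D=8 → current RPN = 216.
Fixed product = 72. Need 72 × O ≤ 77, so O ≤ 77/72 = 1.07.
Maximum integer Occurrence rating = 1 (gives RPN 72; O=2 would give 144 > 77).

1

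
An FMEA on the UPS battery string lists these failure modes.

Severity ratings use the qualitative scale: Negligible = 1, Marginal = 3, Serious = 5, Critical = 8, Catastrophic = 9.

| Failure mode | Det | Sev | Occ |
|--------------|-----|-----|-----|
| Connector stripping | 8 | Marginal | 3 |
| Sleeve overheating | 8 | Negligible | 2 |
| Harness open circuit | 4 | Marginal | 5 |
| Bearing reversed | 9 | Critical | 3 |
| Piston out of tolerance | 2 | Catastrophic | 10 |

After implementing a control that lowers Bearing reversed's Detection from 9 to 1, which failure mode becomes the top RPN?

Piston out of tolerance

RPN = Severity × Occurrence × Detection:
  Connector stripping: 3 × 3 × 8 = 72
  Sleeve overheating: 1 × 2 × 8 = 16
  Harness open circuit: 3 × 5 × 4 = 60
  Bearing reversed: 8 × 3 × 9 = 216
  Piston out of tolerance: 9 × 10 × 2 = 180
After action: Bearing reversed → 8 × 3 × 1 = 24.
Revised RPNs: Piston out of tolerance=180, Connector stripping=72, Harness open circuit=60, Bearing reversed=24, Sleeve overheating=16.
Highest is now Piston out of tolerance (180).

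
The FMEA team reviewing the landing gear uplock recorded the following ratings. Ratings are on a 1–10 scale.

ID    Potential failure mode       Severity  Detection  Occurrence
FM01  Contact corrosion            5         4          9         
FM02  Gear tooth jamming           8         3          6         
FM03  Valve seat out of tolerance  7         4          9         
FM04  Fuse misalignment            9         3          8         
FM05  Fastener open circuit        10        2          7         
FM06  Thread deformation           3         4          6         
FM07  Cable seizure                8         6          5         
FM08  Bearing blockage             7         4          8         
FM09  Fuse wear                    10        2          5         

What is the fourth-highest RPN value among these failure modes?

RPN = Severity × Occurrence × Detection:
  FM01: 5 × 9 × 4 = 180
  FM02: 8 × 6 × 3 = 144
  FM03: 7 × 9 × 4 = 252
  FM04: 9 × 8 × 3 = 216
  FM05: 10 × 7 × 2 = 140
  FM06: 3 × 6 × 4 = 72
  FM07: 8 × 5 × 6 = 240
  FM08: 7 × 8 × 4 = 224
  FM09: 10 × 5 × 2 = 100
Sorted descending: 252, 240, 224, 216, 180, 144, 140, 100, 72.
The fourth-highest RPN is 216 (FM04).

216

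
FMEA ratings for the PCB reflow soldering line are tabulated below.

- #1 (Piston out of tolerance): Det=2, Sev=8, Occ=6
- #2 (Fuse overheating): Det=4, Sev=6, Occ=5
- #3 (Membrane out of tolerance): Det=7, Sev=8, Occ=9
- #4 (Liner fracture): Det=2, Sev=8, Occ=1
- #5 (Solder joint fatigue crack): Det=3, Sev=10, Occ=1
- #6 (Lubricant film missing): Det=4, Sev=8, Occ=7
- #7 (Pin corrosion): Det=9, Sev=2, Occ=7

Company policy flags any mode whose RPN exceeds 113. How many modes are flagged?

4

RPN = Severity × Occurrence × Detection:
  #1: 8 × 6 × 2 = 96
  #2: 6 × 5 × 4 = 120
  #3: 8 × 9 × 7 = 504
  #4: 8 × 1 × 2 = 16
  #5: 10 × 1 × 3 = 30
  #6: 8 × 7 × 4 = 224
  #7: 2 × 7 × 9 = 126
Modes with RPN > 113: #2 (120), #3 (504), #6 (224), #7 (126) → 4.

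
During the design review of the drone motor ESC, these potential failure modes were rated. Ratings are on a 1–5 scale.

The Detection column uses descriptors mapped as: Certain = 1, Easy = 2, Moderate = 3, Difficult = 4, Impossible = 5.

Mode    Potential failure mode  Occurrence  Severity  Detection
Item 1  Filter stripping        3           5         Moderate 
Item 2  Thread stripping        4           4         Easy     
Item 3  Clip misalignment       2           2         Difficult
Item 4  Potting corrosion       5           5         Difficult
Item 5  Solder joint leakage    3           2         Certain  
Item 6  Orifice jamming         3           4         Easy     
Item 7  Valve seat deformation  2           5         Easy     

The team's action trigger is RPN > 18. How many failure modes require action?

RPN = Severity × Occurrence × Detection:
  Item 1: 5 × 3 × 3 = 45
  Item 2: 4 × 4 × 2 = 32
  Item 3: 2 × 2 × 4 = 16
  Item 4: 5 × 5 × 4 = 100
  Item 5: 2 × 3 × 1 = 6
  Item 6: 4 × 3 × 2 = 24
  Item 7: 5 × 2 × 2 = 20
Modes with RPN > 18: Item 1 (45), Item 2 (32), Item 4 (100), Item 6 (24), Item 7 (20) → 5.

5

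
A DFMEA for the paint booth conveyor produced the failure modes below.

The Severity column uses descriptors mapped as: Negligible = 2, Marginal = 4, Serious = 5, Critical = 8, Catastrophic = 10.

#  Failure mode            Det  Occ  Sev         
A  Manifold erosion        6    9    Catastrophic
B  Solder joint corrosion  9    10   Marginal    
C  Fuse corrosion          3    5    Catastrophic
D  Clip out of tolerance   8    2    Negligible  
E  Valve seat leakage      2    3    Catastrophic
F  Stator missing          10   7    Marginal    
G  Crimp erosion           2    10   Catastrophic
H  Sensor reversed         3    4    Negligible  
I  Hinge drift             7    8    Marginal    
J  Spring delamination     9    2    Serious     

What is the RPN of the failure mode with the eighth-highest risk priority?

RPN = Severity × Occurrence × Detection:
  A: 10 × 9 × 6 = 540
  B: 4 × 10 × 9 = 360
  C: 10 × 5 × 3 = 150
  D: 2 × 2 × 8 = 32
  E: 10 × 3 × 2 = 60
  F: 4 × 7 × 10 = 280
  G: 10 × 10 × 2 = 200
  H: 2 × 4 × 3 = 24
  I: 4 × 8 × 7 = 224
  J: 5 × 2 × 9 = 90
Sorted descending: 540, 360, 280, 224, 200, 150, 90, 60, 32, 24.
The eighth-highest RPN is 60 (E).

60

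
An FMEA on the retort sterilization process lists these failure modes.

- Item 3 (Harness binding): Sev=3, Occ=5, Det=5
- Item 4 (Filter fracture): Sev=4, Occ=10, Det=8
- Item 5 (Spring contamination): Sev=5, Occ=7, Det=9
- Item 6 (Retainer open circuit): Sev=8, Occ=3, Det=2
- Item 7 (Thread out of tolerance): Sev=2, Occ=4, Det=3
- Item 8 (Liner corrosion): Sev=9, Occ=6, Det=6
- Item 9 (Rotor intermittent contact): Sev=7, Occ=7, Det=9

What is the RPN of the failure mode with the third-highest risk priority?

320

RPN = Severity × Occurrence × Detection:
  Item 3: 3 × 5 × 5 = 75
  Item 4: 4 × 10 × 8 = 320
  Item 5: 5 × 7 × 9 = 315
  Item 6: 8 × 3 × 2 = 48
  Item 7: 2 × 4 × 3 = 24
  Item 8: 9 × 6 × 6 = 324
  Item 9: 7 × 7 × 9 = 441
Sorted descending: 441, 324, 320, 315, 75, 48, 24.
The third-highest RPN is 320 (Item 4).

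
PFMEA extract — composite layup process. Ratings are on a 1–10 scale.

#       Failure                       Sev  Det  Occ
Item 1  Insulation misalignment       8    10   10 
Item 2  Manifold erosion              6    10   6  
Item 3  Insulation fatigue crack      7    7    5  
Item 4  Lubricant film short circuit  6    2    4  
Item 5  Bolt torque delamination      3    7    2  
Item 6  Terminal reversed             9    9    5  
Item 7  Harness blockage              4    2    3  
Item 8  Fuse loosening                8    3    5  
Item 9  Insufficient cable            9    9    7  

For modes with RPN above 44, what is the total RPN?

RPN = Severity × Occurrence × Detection:
  Item 1: 8 × 10 × 10 = 800
  Item 2: 6 × 6 × 10 = 360
  Item 3: 7 × 5 × 7 = 245
  Item 4: 6 × 4 × 2 = 48
  Item 5: 3 × 2 × 7 = 42
  Item 6: 9 × 5 × 9 = 405
  Item 7: 4 × 3 × 2 = 24
  Item 8: 8 × 5 × 3 = 120
  Item 9: 9 × 7 × 9 = 567
RPN > 44: Item 1 (800), Item 2 (360), Item 3 (245), Item 4 (48), Item 6 (405), Item 8 (120), Item 9 (567).
Sum: 800 + 360 + 245 + 48 + 405 + 120 + 567 = 2545.

2545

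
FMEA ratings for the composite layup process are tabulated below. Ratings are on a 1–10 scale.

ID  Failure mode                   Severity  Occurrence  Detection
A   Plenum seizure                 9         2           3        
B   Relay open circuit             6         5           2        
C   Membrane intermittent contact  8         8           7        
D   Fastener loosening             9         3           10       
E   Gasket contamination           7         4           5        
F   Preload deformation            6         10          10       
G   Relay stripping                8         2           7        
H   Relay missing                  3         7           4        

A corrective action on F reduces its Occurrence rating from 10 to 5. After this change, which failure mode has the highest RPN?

RPN = Severity × Occurrence × Detection:
  A: 9 × 2 × 3 = 54
  B: 6 × 5 × 2 = 60
  C: 8 × 8 × 7 = 448
  D: 9 × 3 × 10 = 270
  E: 7 × 4 × 5 = 140
  F: 6 × 10 × 10 = 600
  G: 8 × 2 × 7 = 112
  H: 3 × 7 × 4 = 84
After action: F → 6 × 5 × 10 = 300.
Revised RPNs: C=448, F=300, D=270, E=140, G=112, H=84, B=60, A=54.
Highest is now C (448).

C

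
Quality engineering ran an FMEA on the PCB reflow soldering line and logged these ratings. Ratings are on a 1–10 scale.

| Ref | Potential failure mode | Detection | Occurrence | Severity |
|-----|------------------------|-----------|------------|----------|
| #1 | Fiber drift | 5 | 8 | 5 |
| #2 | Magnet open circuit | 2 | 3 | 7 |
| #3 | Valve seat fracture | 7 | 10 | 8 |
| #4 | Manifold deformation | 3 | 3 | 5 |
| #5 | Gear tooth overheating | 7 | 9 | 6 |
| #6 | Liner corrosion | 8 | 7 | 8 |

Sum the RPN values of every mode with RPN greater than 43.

RPN = Severity × Occurrence × Detection:
  #1: 5 × 8 × 5 = 200
  #2: 7 × 3 × 2 = 42
  #3: 8 × 10 × 7 = 560
  #4: 5 × 3 × 3 = 45
  #5: 6 × 9 × 7 = 378
  #6: 8 × 7 × 8 = 448
RPN > 43: #1 (200), #3 (560), #4 (45), #5 (378), #6 (448).
Sum: 200 + 560 + 45 + 378 + 448 = 1631.

1631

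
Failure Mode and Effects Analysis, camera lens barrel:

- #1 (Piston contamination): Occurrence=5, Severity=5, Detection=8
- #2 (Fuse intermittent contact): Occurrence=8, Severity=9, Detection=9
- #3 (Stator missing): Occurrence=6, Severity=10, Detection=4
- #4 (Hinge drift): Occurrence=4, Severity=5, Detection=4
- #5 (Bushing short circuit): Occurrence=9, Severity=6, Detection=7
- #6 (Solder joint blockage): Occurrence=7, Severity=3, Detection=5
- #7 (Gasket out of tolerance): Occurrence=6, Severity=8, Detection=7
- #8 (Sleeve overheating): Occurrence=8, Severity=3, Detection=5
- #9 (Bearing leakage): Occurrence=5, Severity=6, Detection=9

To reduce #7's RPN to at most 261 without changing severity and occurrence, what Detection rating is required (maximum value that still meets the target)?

#7: S=8, O=6, D=7 → current RPN = 336.
Fixed product = 48. Need 48 × D ≤ 261, so D ≤ 261/48 = 5.44.
Maximum integer Detection rating = 5 (gives RPN 240; D=6 would give 288 > 261).

5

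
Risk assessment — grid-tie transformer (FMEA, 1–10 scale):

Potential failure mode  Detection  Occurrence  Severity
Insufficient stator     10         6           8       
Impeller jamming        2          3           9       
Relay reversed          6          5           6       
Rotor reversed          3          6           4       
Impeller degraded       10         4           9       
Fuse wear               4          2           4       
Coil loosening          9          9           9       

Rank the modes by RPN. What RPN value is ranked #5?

72

RPN = Severity × Occurrence × Detection:
  Insufficient stator: 8 × 6 × 10 = 480
  Impeller jamming: 9 × 3 × 2 = 54
  Relay reversed: 6 × 5 × 6 = 180
  Rotor reversed: 4 × 6 × 3 = 72
  Impeller degraded: 9 × 4 × 10 = 360
  Fuse wear: 4 × 2 × 4 = 32
  Coil loosening: 9 × 9 × 9 = 729
Sorted descending: 729, 480, 360, 180, 72, 54, 32.
The fifth-highest RPN is 72 (Rotor reversed).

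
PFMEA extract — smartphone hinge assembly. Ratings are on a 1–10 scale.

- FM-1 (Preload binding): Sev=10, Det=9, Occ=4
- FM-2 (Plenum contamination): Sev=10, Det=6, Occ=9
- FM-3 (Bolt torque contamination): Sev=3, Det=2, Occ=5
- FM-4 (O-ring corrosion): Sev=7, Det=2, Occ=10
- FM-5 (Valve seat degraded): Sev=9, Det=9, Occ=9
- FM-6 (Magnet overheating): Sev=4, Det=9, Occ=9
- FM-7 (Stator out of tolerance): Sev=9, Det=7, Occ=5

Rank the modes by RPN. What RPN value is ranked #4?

324

RPN = Severity × Occurrence × Detection:
  FM-1: 10 × 4 × 9 = 360
  FM-2: 10 × 9 × 6 = 540
  FM-3: 3 × 5 × 2 = 30
  FM-4: 7 × 10 × 2 = 140
  FM-5: 9 × 9 × 9 = 729
  FM-6: 4 × 9 × 9 = 324
  FM-7: 9 × 5 × 7 = 315
Sorted descending: 729, 540, 360, 324, 315, 140, 30.
The fourth-highest RPN is 324 (FM-6).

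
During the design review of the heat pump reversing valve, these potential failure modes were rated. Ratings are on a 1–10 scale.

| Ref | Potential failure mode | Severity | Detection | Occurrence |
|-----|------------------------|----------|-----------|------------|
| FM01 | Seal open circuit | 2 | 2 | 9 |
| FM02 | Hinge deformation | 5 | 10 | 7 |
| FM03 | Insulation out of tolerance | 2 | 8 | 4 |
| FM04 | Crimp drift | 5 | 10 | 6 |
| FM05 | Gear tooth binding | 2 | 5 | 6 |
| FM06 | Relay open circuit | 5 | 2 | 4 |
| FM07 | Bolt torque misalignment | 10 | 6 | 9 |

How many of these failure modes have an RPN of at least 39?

RPN = Severity × Occurrence × Detection:
  FM01: 2 × 9 × 2 = 36
  FM02: 5 × 7 × 10 = 350
  FM03: 2 × 4 × 8 = 64
  FM04: 5 × 6 × 10 = 300
  FM05: 2 × 6 × 5 = 60
  FM06: 5 × 4 × 2 = 40
  FM07: 10 × 9 × 6 = 540
Modes with RPN ≥ 39: FM02 (350), FM03 (64), FM04 (300), FM05 (60), FM06 (40), FM07 (540) → 6.

6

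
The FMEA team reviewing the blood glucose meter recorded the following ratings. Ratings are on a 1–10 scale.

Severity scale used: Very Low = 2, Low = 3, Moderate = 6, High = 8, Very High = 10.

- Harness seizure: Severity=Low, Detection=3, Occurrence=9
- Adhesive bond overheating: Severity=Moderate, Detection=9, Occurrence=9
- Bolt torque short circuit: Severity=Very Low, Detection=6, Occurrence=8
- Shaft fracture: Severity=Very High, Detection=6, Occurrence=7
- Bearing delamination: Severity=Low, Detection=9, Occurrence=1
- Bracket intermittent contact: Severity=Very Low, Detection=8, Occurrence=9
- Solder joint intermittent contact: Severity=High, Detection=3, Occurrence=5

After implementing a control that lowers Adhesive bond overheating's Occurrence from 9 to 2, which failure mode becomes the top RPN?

RPN = Severity × Occurrence × Detection:
  Harness seizure: 3 × 9 × 3 = 81
  Adhesive bond overheating: 6 × 9 × 9 = 486
  Bolt torque short circuit: 2 × 8 × 6 = 96
  Shaft fracture: 10 × 7 × 6 = 420
  Bearing delamination: 3 × 1 × 9 = 27
  Bracket intermittent contact: 2 × 9 × 8 = 144
  Solder joint intermittent contact: 8 × 5 × 3 = 120
After action: Adhesive bond overheating → 6 × 2 × 9 = 108.
Revised RPNs: Shaft fracture=420, Bracket intermittent contact=144, Solder joint intermittent contact=120, Adhesive bond overheating=108, Bolt torque short circuit=96, Harness seizure=81, Bearing delamination=27.
Highest is now Shaft fracture (420).

Shaft fracture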